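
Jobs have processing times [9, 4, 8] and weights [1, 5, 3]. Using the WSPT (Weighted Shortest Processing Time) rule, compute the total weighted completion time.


Compute p/w ratios and sort ascending (WSPT): [(4, 5), (8, 3), (9, 1)]
Compute weighted completion times:
  Job (p=4,w=5): C=4, w*C=5*4=20
  Job (p=8,w=3): C=12, w*C=3*12=36
  Job (p=9,w=1): C=21, w*C=1*21=21
Total weighted completion time = 77

77


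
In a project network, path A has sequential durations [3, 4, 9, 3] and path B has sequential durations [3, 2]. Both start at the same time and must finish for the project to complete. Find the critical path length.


Path A total = 3 + 4 + 9 + 3 = 19
Path B total = 3 + 2 = 5
Critical path = longest path = max(19, 5) = 19

19


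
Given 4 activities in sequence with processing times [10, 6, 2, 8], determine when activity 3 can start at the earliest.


Activity 3 starts after activities 1 through 2 complete.
Predecessor durations: [10, 6]
ES = 10 + 6 = 16

16


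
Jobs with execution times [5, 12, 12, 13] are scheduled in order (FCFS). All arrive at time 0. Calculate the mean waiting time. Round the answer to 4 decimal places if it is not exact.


FCFS order (as given): [5, 12, 12, 13]
Waiting times:
  Job 1: wait = 0
  Job 2: wait = 5
  Job 3: wait = 17
  Job 4: wait = 29
Sum of waiting times = 51
Average waiting time = 51/4 = 12.75

12.75


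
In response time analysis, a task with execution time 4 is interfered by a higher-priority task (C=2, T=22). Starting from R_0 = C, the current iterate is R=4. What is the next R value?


R_next = C + ceil(R_prev / T_hp) * C_hp
ceil(4 / 22) = ceil(0.1818) = 1
Interference = 1 * 2 = 2
R_next = 4 + 2 = 6

6


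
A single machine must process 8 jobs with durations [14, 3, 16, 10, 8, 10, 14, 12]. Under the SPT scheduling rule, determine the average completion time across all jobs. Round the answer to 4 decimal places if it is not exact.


Sort jobs by processing time (SPT order): [3, 8, 10, 10, 12, 14, 14, 16]
Compute completion times sequentially:
  Job 1: processing = 3, completes at 3
  Job 2: processing = 8, completes at 11
  Job 3: processing = 10, completes at 21
  Job 4: processing = 10, completes at 31
  Job 5: processing = 12, completes at 43
  Job 6: processing = 14, completes at 57
  Job 7: processing = 14, completes at 71
  Job 8: processing = 16, completes at 87
Sum of completion times = 324
Average completion time = 324/8 = 40.5

40.5


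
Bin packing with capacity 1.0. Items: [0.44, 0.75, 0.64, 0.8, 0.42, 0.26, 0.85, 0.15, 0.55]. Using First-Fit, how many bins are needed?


Place items sequentially using First-Fit:
  Item 0.44 -> new Bin 1
  Item 0.75 -> new Bin 2
  Item 0.64 -> new Bin 3
  Item 0.8 -> new Bin 4
  Item 0.42 -> Bin 1 (now 0.86)
  Item 0.26 -> Bin 3 (now 0.9)
  Item 0.85 -> new Bin 5
  Item 0.15 -> Bin 2 (now 0.9)
  Item 0.55 -> new Bin 6
Total bins used = 6

6


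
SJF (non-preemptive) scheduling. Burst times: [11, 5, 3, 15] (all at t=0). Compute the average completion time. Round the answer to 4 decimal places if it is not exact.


SJF order (ascending): [3, 5, 11, 15]
Completion times:
  Job 1: burst=3, C=3
  Job 2: burst=5, C=8
  Job 3: burst=11, C=19
  Job 4: burst=15, C=34
Average completion = 64/4 = 16.0

16.0


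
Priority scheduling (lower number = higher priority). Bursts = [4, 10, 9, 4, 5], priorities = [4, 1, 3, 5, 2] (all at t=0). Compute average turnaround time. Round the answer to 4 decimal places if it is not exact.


Sort by priority (ascending = highest first):
Order: [(1, 10), (2, 5), (3, 9), (4, 4), (5, 4)]
Completion times:
  Priority 1, burst=10, C=10
  Priority 2, burst=5, C=15
  Priority 3, burst=9, C=24
  Priority 4, burst=4, C=28
  Priority 5, burst=4, C=32
Average turnaround = 109/5 = 21.8

21.8


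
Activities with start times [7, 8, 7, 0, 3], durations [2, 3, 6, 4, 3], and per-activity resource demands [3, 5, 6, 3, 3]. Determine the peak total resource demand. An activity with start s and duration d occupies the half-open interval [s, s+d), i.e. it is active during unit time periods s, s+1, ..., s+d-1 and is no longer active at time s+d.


Each activity i is active on [start_i, start_i + duration_i).
Compute total resource usage per time slot:
  t=0: active resources = [3], total = 3
  t=1: active resources = [3], total = 3
  t=2: active resources = [3], total = 3
  t=3: active resources = [3, 3], total = 6
  t=4: active resources = [3], total = 3
  t=5: active resources = [3], total = 3
  t=6: active resources = [], total = 0
  t=7: active resources = [3, 6], total = 9
  t=8: active resources = [3, 5, 6], total = 14
  t=9: active resources = [5, 6], total = 11
  t=10: active resources = [5, 6], total = 11
  t=11: active resources = [6], total = 6
  t=12: active resources = [6], total = 6
Peak resource demand = 14

14


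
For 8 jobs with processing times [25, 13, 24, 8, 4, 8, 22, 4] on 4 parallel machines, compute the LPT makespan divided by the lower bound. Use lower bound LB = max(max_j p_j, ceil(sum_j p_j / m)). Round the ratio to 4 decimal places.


LPT order: [25, 24, 22, 13, 8, 8, 4, 4]
Machine loads after assignment: [25, 28, 26, 29]
LPT makespan = 29
Lower bound = max(max_job, ceil(total/4)) = max(25, 27) = 27
Ratio = 29 / 27 = 1.0741

1.0741


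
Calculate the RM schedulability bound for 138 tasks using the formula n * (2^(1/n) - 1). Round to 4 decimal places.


Compute 2^(1/138) = 1.0050354411
Subtract 1: 1.0050354411 - 1 = 0.0050354411
Multiply by n: 138 * 0.0050354411 = 0.6948908718
Round to 4 dp: 0.6949

0.6949


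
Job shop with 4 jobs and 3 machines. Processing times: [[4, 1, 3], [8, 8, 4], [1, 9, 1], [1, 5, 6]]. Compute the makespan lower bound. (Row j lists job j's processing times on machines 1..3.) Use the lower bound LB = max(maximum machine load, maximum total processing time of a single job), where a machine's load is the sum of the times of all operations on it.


Machine loads:
  Machine 1: 4 + 8 + 1 + 1 = 14
  Machine 2: 1 + 8 + 9 + 5 = 23
  Machine 3: 3 + 4 + 1 + 6 = 14
Max machine load = 23
Job totals:
  Job 1: 8
  Job 2: 20
  Job 3: 11
  Job 4: 12
Max job total = 20
Lower bound = max(23, 20) = 23

23


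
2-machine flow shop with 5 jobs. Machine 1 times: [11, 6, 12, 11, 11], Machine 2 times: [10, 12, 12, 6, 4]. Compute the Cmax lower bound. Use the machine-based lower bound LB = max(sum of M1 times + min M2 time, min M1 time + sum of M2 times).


LB1 = sum(M1 times) + min(M2 times) = 51 + 4 = 55
LB2 = min(M1 times) + sum(M2 times) = 6 + 44 = 50
Lower bound = max(LB1, LB2) = max(55, 50) = 55

55


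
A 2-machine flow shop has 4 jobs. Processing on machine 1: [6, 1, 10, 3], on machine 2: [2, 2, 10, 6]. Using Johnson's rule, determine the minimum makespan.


Apply Johnson's rule:
  Group 1 (a <= b): [(2, 1, 2), (4, 3, 6), (3, 10, 10)]
  Group 2 (a > b): [(1, 6, 2)]
Optimal job order: [2, 4, 3, 1]
Schedule:
  Job 2: M1 done at 1, M2 done at 3
  Job 4: M1 done at 4, M2 done at 10
  Job 3: M1 done at 14, M2 done at 24
  Job 1: M1 done at 20, M2 done at 26
Makespan = 26

26


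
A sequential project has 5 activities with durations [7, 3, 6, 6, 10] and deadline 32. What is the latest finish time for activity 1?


LF(activity 1) = deadline - sum of successor durations
Successors: activities 2 through 5 with durations [3, 6, 6, 10]
Sum of successor durations = 25
LF = 32 - 25 = 7

7


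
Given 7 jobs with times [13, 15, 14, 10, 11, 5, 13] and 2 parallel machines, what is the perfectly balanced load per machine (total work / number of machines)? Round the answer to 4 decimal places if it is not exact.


Total processing time = 13 + 15 + 14 + 10 + 11 + 5 + 13 = 81
Number of machines = 2
Ideal balanced load = 81 / 2 = 40.5

40.5


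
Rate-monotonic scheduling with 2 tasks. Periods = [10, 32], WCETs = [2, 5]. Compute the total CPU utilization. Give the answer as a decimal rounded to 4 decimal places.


Compute individual utilizations (exact fractions):
  Task 1: C/T = 2/10 = 1/5 (approx. 0.2)
  Task 2: C/T = 5/32 (approx. 0.1563)
Total utilization U = 1/5 + 5/32 = 57/160
Rounded to 4 decimal places: U = 0.3563
RM (Liu & Layland) bound for 2 tasks = 0.828427; compare with U = 57/160 (approx. 0.356250)
U <= bound, so schedulable by RM sufficient condition.

0.3563


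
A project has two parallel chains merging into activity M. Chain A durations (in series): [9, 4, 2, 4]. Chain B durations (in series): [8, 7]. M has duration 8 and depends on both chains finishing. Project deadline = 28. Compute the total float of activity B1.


Forward pass: ES(B1) = sum of predecessors on chain B = 0
EF = ES + duration = 0 + 8 = 8
Backward pass: LF(M) = deadline = 28; LS(M) = 28 - 8 = 20
LF(B1) = LS(M) - sum(successors on chain B) = 20 - 7 = 13
LS = LF - duration = 13 - 8 = 5
Total float = LS - ES = 5 - 0 = 5

5


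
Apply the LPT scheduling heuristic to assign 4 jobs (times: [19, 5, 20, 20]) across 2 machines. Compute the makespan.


Sort jobs in decreasing order (LPT): [20, 20, 19, 5]
Assign each job to the least loaded machine:
  Machine 1: jobs [20, 19], load = 39
  Machine 2: jobs [20, 5], load = 25
Makespan = max load = 39

39


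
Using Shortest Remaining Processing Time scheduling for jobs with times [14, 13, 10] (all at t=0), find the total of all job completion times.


Since all jobs arrive at t=0, SRPT equals SPT ordering.
SPT order: [10, 13, 14]
Completion times:
  Job 1: p=10, C=10
  Job 2: p=13, C=23
  Job 3: p=14, C=37
Total completion time = 10 + 23 + 37 = 70

70


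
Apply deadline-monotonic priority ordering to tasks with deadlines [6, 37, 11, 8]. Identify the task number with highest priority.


Sort tasks by relative deadline (ascending):
  Task 1: deadline = 6
  Task 4: deadline = 8
  Task 3: deadline = 11
  Task 2: deadline = 37
Priority order (highest first): [1, 4, 3, 2]
Highest priority task = 1

1


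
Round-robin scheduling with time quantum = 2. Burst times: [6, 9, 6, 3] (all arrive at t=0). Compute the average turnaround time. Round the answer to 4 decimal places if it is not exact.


Time quantum = 2
Execution trace:
  J1 runs 2 units, time = 2
  J2 runs 2 units, time = 4
  J3 runs 2 units, time = 6
  J4 runs 2 units, time = 8
  J1 runs 2 units, time = 10
  J2 runs 2 units, time = 12
  J3 runs 2 units, time = 14
  J4 runs 1 units, time = 15
  J1 runs 2 units, time = 17
  J2 runs 2 units, time = 19
  J3 runs 2 units, time = 21
  J2 runs 2 units, time = 23
  J2 runs 1 units, time = 24
Finish times: [17, 24, 21, 15]
Average turnaround = 77/4 = 19.25

19.25


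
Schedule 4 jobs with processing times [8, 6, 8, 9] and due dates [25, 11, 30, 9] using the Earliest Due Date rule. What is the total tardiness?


Sort by due date (EDD order): [(9, 9), (6, 11), (8, 25), (8, 30)]
Compute completion times and tardiness:
  Job 1: p=9, d=9, C=9, tardiness=max(0,9-9)=0
  Job 2: p=6, d=11, C=15, tardiness=max(0,15-11)=4
  Job 3: p=8, d=25, C=23, tardiness=max(0,23-25)=0
  Job 4: p=8, d=30, C=31, tardiness=max(0,31-30)=1
Total tardiness = 5

5


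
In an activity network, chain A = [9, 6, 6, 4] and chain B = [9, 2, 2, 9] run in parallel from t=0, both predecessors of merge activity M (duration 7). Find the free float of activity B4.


ES(B4) = sum of predecessors on chain B = 13
EF(B4) = ES + duration = 13 + 9 = 22
Successor of B4 is M. ES(M) = max(sum(A), sum(B)) = max(25, 22) = 25
Free float = ES(successor) - EF(current) = 25 - 22 = 3

3


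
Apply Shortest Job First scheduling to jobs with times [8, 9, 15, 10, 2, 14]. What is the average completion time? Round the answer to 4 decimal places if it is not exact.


SJF order (ascending): [2, 8, 9, 10, 14, 15]
Completion times:
  Job 1: burst=2, C=2
  Job 2: burst=8, C=10
  Job 3: burst=9, C=19
  Job 4: burst=10, C=29
  Job 5: burst=14, C=43
  Job 6: burst=15, C=58
Average completion = 161/6 = 26.8333

26.8333


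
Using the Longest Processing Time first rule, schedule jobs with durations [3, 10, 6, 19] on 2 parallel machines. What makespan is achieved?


Sort jobs in decreasing order (LPT): [19, 10, 6, 3]
Assign each job to the least loaded machine:
  Machine 1: jobs [19], load = 19
  Machine 2: jobs [10, 6, 3], load = 19
Makespan = max load = 19

19


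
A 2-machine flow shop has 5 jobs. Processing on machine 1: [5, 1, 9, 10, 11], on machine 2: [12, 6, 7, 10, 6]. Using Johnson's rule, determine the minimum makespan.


Apply Johnson's rule:
  Group 1 (a <= b): [(2, 1, 6), (1, 5, 12), (4, 10, 10)]
  Group 2 (a > b): [(3, 9, 7), (5, 11, 6)]
Optimal job order: [2, 1, 4, 3, 5]
Schedule:
  Job 2: M1 done at 1, M2 done at 7
  Job 1: M1 done at 6, M2 done at 19
  Job 4: M1 done at 16, M2 done at 29
  Job 3: M1 done at 25, M2 done at 36
  Job 5: M1 done at 36, M2 done at 42
Makespan = 42

42


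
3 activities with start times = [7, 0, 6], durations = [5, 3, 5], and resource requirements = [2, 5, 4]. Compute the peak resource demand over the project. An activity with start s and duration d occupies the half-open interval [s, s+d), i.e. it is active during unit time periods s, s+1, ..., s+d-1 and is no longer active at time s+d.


Each activity i is active on [start_i, start_i + duration_i).
Compute total resource usage per time slot:
  t=0: active resources = [5], total = 5
  t=1: active resources = [5], total = 5
  t=2: active resources = [5], total = 5
  t=3: active resources = [], total = 0
  t=4: active resources = [], total = 0
  t=5: active resources = [], total = 0
  t=6: active resources = [4], total = 4
  t=7: active resources = [2, 4], total = 6
  t=8: active resources = [2, 4], total = 6
  t=9: active resources = [2, 4], total = 6
  t=10: active resources = [2, 4], total = 6
  t=11: active resources = [2], total = 2
Peak resource demand = 6

6


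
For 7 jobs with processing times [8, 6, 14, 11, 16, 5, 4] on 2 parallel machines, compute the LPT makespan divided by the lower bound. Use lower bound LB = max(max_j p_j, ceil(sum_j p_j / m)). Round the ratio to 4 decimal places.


LPT order: [16, 14, 11, 8, 6, 5, 4]
Machine loads after assignment: [34, 30]
LPT makespan = 34
Lower bound = max(max_job, ceil(total/2)) = max(16, 32) = 32
Ratio = 34 / 32 = 1.0625

1.0625


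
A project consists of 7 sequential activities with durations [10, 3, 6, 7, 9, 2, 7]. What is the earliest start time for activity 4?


Activity 4 starts after activities 1 through 3 complete.
Predecessor durations: [10, 3, 6]
ES = 10 + 3 + 6 = 19

19


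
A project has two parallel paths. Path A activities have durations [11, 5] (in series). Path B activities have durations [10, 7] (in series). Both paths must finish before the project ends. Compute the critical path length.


Path A total = 11 + 5 = 16
Path B total = 10 + 7 = 17
Critical path = longest path = max(16, 17) = 17

17


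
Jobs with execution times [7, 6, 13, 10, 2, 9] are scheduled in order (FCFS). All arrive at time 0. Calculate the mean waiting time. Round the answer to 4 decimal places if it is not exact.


FCFS order (as given): [7, 6, 13, 10, 2, 9]
Waiting times:
  Job 1: wait = 0
  Job 2: wait = 7
  Job 3: wait = 13
  Job 4: wait = 26
  Job 5: wait = 36
  Job 6: wait = 38
Sum of waiting times = 120
Average waiting time = 120/6 = 20.0

20.0


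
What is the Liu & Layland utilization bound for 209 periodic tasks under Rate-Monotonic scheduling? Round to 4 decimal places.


Compute 2^(1/209) = 1.0033219993
Subtract 1: 1.0033219993 - 1 = 0.0033219993
Multiply by n: 209 * 0.0033219993 = 0.6942978537
Round to 4 dp: 0.6943

0.6943


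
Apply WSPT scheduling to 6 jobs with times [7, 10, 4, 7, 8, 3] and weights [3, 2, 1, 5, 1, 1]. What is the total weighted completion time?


Compute p/w ratios and sort ascending (WSPT): [(7, 5), (7, 3), (3, 1), (4, 1), (10, 2), (8, 1)]
Compute weighted completion times:
  Job (p=7,w=5): C=7, w*C=5*7=35
  Job (p=7,w=3): C=14, w*C=3*14=42
  Job (p=3,w=1): C=17, w*C=1*17=17
  Job (p=4,w=1): C=21, w*C=1*21=21
  Job (p=10,w=2): C=31, w*C=2*31=62
  Job (p=8,w=1): C=39, w*C=1*39=39
Total weighted completion time = 216

216


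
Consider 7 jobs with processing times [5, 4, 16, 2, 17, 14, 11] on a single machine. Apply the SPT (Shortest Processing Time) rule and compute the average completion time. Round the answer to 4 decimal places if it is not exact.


Sort jobs by processing time (SPT order): [2, 4, 5, 11, 14, 16, 17]
Compute completion times sequentially:
  Job 1: processing = 2, completes at 2
  Job 2: processing = 4, completes at 6
  Job 3: processing = 5, completes at 11
  Job 4: processing = 11, completes at 22
  Job 5: processing = 14, completes at 36
  Job 6: processing = 16, completes at 52
  Job 7: processing = 17, completes at 69
Sum of completion times = 198
Average completion time = 198/7 = 28.2857

28.2857


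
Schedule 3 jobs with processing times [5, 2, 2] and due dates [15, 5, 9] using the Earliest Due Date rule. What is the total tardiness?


Sort by due date (EDD order): [(2, 5), (2, 9), (5, 15)]
Compute completion times and tardiness:
  Job 1: p=2, d=5, C=2, tardiness=max(0,2-5)=0
  Job 2: p=2, d=9, C=4, tardiness=max(0,4-9)=0
  Job 3: p=5, d=15, C=9, tardiness=max(0,9-15)=0
Total tardiness = 0

0


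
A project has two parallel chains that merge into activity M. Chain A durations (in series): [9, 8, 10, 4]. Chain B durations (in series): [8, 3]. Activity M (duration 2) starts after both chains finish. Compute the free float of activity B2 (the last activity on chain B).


ES(B2) = sum of predecessors on chain B = 8
EF(B2) = ES + duration = 8 + 3 = 11
Successor of B2 is M. ES(M) = max(sum(A), sum(B)) = max(31, 11) = 31
Free float = ES(successor) - EF(current) = 31 - 11 = 20

20


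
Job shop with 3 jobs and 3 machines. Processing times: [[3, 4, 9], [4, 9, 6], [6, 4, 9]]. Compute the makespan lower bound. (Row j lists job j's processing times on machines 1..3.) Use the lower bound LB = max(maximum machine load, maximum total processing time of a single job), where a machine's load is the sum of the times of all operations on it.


Machine loads:
  Machine 1: 3 + 4 + 6 = 13
  Machine 2: 4 + 9 + 4 = 17
  Machine 3: 9 + 6 + 9 = 24
Max machine load = 24
Job totals:
  Job 1: 16
  Job 2: 19
  Job 3: 19
Max job total = 19
Lower bound = max(24, 19) = 24

24


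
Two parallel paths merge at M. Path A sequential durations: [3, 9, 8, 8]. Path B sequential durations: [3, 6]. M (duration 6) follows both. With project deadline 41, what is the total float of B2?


Forward pass: ES(B2) = sum of predecessors on chain B = 3
EF = ES + duration = 3 + 6 = 9
Backward pass: LF(M) = deadline = 41; LS(M) = 41 - 6 = 35
LF(B2) = LS(M) - sum(successors on chain B) = 35 - 0 = 35
LS = LF - duration = 35 - 6 = 29
Total float = LS - ES = 29 - 3 = 26

26


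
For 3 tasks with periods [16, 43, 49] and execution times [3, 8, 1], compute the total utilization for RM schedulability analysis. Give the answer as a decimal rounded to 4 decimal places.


Compute individual utilizations (exact fractions):
  Task 1: C/T = 3/16 (approx. 0.1875)
  Task 2: C/T = 8/43 (approx. 0.186)
  Task 3: C/T = 1/49 (approx. 0.0204)
Total utilization U = 3/16 + 8/43 + 1/49 = 13281/33712
Rounded to 4 decimal places: U = 0.3940
RM (Liu & Layland) bound for 3 tasks = 0.779763; compare with U = 13281/33712 (approx. 0.393955)
U <= bound, so schedulable by RM sufficient condition.

0.3940


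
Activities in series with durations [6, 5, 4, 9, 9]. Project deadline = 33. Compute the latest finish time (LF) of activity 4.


LF(activity 4) = deadline - sum of successor durations
Successors: activities 5 through 5 with durations [9]
Sum of successor durations = 9
LF = 33 - 9 = 24

24


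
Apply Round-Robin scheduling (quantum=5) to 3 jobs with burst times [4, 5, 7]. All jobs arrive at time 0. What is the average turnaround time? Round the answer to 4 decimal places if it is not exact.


Time quantum = 5
Execution trace:
  J1 runs 4 units, time = 4
  J2 runs 5 units, time = 9
  J3 runs 5 units, time = 14
  J3 runs 2 units, time = 16
Finish times: [4, 9, 16]
Average turnaround = 29/3 = 9.6667

9.6667


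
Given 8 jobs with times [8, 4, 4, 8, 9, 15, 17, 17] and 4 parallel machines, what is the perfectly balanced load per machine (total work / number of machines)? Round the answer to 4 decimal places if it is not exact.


Total processing time = 8 + 4 + 4 + 8 + 9 + 15 + 17 + 17 = 82
Number of machines = 4
Ideal balanced load = 82 / 4 = 20.5

20.5


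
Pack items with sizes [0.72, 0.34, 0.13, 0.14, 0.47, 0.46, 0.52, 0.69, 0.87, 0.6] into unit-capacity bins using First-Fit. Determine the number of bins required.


Place items sequentially using First-Fit:
  Item 0.72 -> new Bin 1
  Item 0.34 -> new Bin 2
  Item 0.13 -> Bin 1 (now 0.85)
  Item 0.14 -> Bin 1 (now 0.99)
  Item 0.47 -> Bin 2 (now 0.81)
  Item 0.46 -> new Bin 3
  Item 0.52 -> Bin 3 (now 0.98)
  Item 0.69 -> new Bin 4
  Item 0.87 -> new Bin 5
  Item 0.6 -> new Bin 6
Total bins used = 6

6


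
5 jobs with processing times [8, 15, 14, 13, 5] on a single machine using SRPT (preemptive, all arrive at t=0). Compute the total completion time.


Since all jobs arrive at t=0, SRPT equals SPT ordering.
SPT order: [5, 8, 13, 14, 15]
Completion times:
  Job 1: p=5, C=5
  Job 2: p=8, C=13
  Job 3: p=13, C=26
  Job 4: p=14, C=40
  Job 5: p=15, C=55
Total completion time = 5 + 13 + 26 + 40 + 55 = 139

139


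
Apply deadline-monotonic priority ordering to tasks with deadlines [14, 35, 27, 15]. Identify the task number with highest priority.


Sort tasks by relative deadline (ascending):
  Task 1: deadline = 14
  Task 4: deadline = 15
  Task 3: deadline = 27
  Task 2: deadline = 35
Priority order (highest first): [1, 4, 3, 2]
Highest priority task = 1

1


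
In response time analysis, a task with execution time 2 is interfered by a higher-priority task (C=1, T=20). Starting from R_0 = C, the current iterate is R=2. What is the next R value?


R_next = C + ceil(R_prev / T_hp) * C_hp
ceil(2 / 20) = ceil(0.1) = 1
Interference = 1 * 1 = 1
R_next = 2 + 1 = 3

3


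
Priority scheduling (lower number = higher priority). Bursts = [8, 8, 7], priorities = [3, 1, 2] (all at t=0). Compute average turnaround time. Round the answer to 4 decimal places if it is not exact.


Sort by priority (ascending = highest first):
Order: [(1, 8), (2, 7), (3, 8)]
Completion times:
  Priority 1, burst=8, C=8
  Priority 2, burst=7, C=15
  Priority 3, burst=8, C=23
Average turnaround = 46/3 = 15.3333

15.3333


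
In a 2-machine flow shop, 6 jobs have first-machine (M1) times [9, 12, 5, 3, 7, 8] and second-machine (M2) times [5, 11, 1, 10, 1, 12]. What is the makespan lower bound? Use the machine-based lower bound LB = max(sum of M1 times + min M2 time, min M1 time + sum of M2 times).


LB1 = sum(M1 times) + min(M2 times) = 44 + 1 = 45
LB2 = min(M1 times) + sum(M2 times) = 3 + 40 = 43
Lower bound = max(LB1, LB2) = max(45, 43) = 45

45


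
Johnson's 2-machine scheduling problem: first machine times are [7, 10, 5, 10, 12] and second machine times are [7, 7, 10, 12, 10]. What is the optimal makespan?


Apply Johnson's rule:
  Group 1 (a <= b): [(3, 5, 10), (1, 7, 7), (4, 10, 12)]
  Group 2 (a > b): [(5, 12, 10), (2, 10, 7)]
Optimal job order: [3, 1, 4, 5, 2]
Schedule:
  Job 3: M1 done at 5, M2 done at 15
  Job 1: M1 done at 12, M2 done at 22
  Job 4: M1 done at 22, M2 done at 34
  Job 5: M1 done at 34, M2 done at 44
  Job 2: M1 done at 44, M2 done at 51
Makespan = 51

51


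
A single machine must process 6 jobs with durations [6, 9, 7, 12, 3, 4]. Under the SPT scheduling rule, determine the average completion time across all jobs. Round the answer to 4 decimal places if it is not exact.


Sort jobs by processing time (SPT order): [3, 4, 6, 7, 9, 12]
Compute completion times sequentially:
  Job 1: processing = 3, completes at 3
  Job 2: processing = 4, completes at 7
  Job 3: processing = 6, completes at 13
  Job 4: processing = 7, completes at 20
  Job 5: processing = 9, completes at 29
  Job 6: processing = 12, completes at 41
Sum of completion times = 113
Average completion time = 113/6 = 18.8333

18.8333


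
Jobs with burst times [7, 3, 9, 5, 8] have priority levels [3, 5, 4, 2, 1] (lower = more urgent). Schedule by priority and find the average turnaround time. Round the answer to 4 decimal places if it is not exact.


Sort by priority (ascending = highest first):
Order: [(1, 8), (2, 5), (3, 7), (4, 9), (5, 3)]
Completion times:
  Priority 1, burst=8, C=8
  Priority 2, burst=5, C=13
  Priority 3, burst=7, C=20
  Priority 4, burst=9, C=29
  Priority 5, burst=3, C=32
Average turnaround = 102/5 = 20.4

20.4


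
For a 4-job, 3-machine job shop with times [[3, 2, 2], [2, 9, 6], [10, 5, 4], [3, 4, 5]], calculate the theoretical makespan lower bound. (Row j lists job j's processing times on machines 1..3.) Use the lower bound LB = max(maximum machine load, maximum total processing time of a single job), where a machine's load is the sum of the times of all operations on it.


Machine loads:
  Machine 1: 3 + 2 + 10 + 3 = 18
  Machine 2: 2 + 9 + 5 + 4 = 20
  Machine 3: 2 + 6 + 4 + 5 = 17
Max machine load = 20
Job totals:
  Job 1: 7
  Job 2: 17
  Job 3: 19
  Job 4: 12
Max job total = 19
Lower bound = max(20, 19) = 20

20


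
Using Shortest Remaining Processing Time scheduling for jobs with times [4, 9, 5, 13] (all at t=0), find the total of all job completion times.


Since all jobs arrive at t=0, SRPT equals SPT ordering.
SPT order: [4, 5, 9, 13]
Completion times:
  Job 1: p=4, C=4
  Job 2: p=5, C=9
  Job 3: p=9, C=18
  Job 4: p=13, C=31
Total completion time = 4 + 9 + 18 + 31 = 62

62


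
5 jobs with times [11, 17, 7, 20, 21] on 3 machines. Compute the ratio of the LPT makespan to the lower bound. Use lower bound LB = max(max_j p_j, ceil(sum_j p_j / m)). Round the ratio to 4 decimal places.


LPT order: [21, 20, 17, 11, 7]
Machine loads after assignment: [21, 27, 28]
LPT makespan = 28
Lower bound = max(max_job, ceil(total/3)) = max(21, 26) = 26
Ratio = 28 / 26 = 1.0769

1.0769


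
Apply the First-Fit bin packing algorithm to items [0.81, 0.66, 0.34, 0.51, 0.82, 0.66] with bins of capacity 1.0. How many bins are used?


Place items sequentially using First-Fit:
  Item 0.81 -> new Bin 1
  Item 0.66 -> new Bin 2
  Item 0.34 -> Bin 2 (now 1.0)
  Item 0.51 -> new Bin 3
  Item 0.82 -> new Bin 4
  Item 0.66 -> new Bin 5
Total bins used = 5

5


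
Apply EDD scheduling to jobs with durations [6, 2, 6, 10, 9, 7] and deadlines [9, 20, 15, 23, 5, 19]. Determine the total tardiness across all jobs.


Sort by due date (EDD order): [(9, 5), (6, 9), (6, 15), (7, 19), (2, 20), (10, 23)]
Compute completion times and tardiness:
  Job 1: p=9, d=5, C=9, tardiness=max(0,9-5)=4
  Job 2: p=6, d=9, C=15, tardiness=max(0,15-9)=6
  Job 3: p=6, d=15, C=21, tardiness=max(0,21-15)=6
  Job 4: p=7, d=19, C=28, tardiness=max(0,28-19)=9
  Job 5: p=2, d=20, C=30, tardiness=max(0,30-20)=10
  Job 6: p=10, d=23, C=40, tardiness=max(0,40-23)=17
Total tardiness = 52

52


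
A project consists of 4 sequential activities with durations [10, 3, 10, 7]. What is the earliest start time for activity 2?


Activity 2 starts after activities 1 through 1 complete.
Predecessor durations: [10]
ES = 10 = 10

10


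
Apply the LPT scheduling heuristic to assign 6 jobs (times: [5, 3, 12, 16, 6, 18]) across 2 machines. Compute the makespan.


Sort jobs in decreasing order (LPT): [18, 16, 12, 6, 5, 3]
Assign each job to the least loaded machine:
  Machine 1: jobs [18, 6, 5], load = 29
  Machine 2: jobs [16, 12, 3], load = 31
Makespan = max load = 31

31


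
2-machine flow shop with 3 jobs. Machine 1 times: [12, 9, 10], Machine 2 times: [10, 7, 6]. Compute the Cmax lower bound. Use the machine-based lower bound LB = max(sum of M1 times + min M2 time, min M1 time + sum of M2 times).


LB1 = sum(M1 times) + min(M2 times) = 31 + 6 = 37
LB2 = min(M1 times) + sum(M2 times) = 9 + 23 = 32
Lower bound = max(LB1, LB2) = max(37, 32) = 37

37


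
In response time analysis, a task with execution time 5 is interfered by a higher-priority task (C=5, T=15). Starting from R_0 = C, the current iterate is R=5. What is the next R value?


R_next = C + ceil(R_prev / T_hp) * C_hp
ceil(5 / 15) = ceil(0.3333) = 1
Interference = 1 * 5 = 5
R_next = 5 + 5 = 10

10


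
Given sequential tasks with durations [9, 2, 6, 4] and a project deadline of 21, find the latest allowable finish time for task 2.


LF(activity 2) = deadline - sum of successor durations
Successors: activities 3 through 4 with durations [6, 4]
Sum of successor durations = 10
LF = 21 - 10 = 11

11


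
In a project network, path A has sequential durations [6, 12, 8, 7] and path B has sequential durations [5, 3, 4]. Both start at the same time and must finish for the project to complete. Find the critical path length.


Path A total = 6 + 12 + 8 + 7 = 33
Path B total = 5 + 3 + 4 = 12
Critical path = longest path = max(33, 12) = 33

33


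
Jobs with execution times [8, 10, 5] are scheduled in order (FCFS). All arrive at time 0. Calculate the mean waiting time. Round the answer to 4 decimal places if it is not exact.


FCFS order (as given): [8, 10, 5]
Waiting times:
  Job 1: wait = 0
  Job 2: wait = 8
  Job 3: wait = 18
Sum of waiting times = 26
Average waiting time = 26/3 = 8.6667

8.6667


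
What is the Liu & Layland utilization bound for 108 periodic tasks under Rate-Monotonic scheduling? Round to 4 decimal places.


Compute 2^(1/108) = 1.0064386691
Subtract 1: 1.0064386691 - 1 = 0.0064386691
Multiply by n: 108 * 0.0064386691 = 0.6953762628
Round to 4 dp: 0.6954

0.6954


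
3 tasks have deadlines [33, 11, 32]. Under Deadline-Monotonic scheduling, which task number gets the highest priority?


Sort tasks by relative deadline (ascending):
  Task 2: deadline = 11
  Task 3: deadline = 32
  Task 1: deadline = 33
Priority order (highest first): [2, 3, 1]
Highest priority task = 2

2


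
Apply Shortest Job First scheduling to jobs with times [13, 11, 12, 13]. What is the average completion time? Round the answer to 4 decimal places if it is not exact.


SJF order (ascending): [11, 12, 13, 13]
Completion times:
  Job 1: burst=11, C=11
  Job 2: burst=12, C=23
  Job 3: burst=13, C=36
  Job 4: burst=13, C=49
Average completion = 119/4 = 29.75

29.75


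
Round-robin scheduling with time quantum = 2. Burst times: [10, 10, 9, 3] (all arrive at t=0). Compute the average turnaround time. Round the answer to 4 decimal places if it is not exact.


Time quantum = 2
Execution trace:
  J1 runs 2 units, time = 2
  J2 runs 2 units, time = 4
  J3 runs 2 units, time = 6
  J4 runs 2 units, time = 8
  J1 runs 2 units, time = 10
  J2 runs 2 units, time = 12
  J3 runs 2 units, time = 14
  J4 runs 1 units, time = 15
  J1 runs 2 units, time = 17
  J2 runs 2 units, time = 19
  J3 runs 2 units, time = 21
  J1 runs 2 units, time = 23
  J2 runs 2 units, time = 25
  J3 runs 2 units, time = 27
  J1 runs 2 units, time = 29
  J2 runs 2 units, time = 31
  J3 runs 1 units, time = 32
Finish times: [29, 31, 32, 15]
Average turnaround = 107/4 = 26.75

26.75


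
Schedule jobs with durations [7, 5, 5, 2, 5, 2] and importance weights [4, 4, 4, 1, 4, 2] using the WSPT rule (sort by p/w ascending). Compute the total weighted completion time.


Compute p/w ratios and sort ascending (WSPT): [(2, 2), (5, 4), (5, 4), (5, 4), (7, 4), (2, 1)]
Compute weighted completion times:
  Job (p=2,w=2): C=2, w*C=2*2=4
  Job (p=5,w=4): C=7, w*C=4*7=28
  Job (p=5,w=4): C=12, w*C=4*12=48
  Job (p=5,w=4): C=17, w*C=4*17=68
  Job (p=7,w=4): C=24, w*C=4*24=96
  Job (p=2,w=1): C=26, w*C=1*26=26
Total weighted completion time = 270

270


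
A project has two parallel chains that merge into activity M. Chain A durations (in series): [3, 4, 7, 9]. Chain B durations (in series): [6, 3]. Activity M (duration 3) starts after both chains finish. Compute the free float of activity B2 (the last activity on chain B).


ES(B2) = sum of predecessors on chain B = 6
EF(B2) = ES + duration = 6 + 3 = 9
Successor of B2 is M. ES(M) = max(sum(A), sum(B)) = max(23, 9) = 23
Free float = ES(successor) - EF(current) = 23 - 9 = 14

14


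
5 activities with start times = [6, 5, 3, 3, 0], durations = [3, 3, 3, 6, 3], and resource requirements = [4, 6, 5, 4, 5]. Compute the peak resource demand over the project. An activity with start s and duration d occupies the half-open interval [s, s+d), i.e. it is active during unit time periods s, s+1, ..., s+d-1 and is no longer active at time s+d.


Each activity i is active on [start_i, start_i + duration_i).
Compute total resource usage per time slot:
  t=0: active resources = [5], total = 5
  t=1: active resources = [5], total = 5
  t=2: active resources = [5], total = 5
  t=3: active resources = [5, 4], total = 9
  t=4: active resources = [5, 4], total = 9
  t=5: active resources = [6, 5, 4], total = 15
  t=6: active resources = [4, 6, 4], total = 14
  t=7: active resources = [4, 6, 4], total = 14
  t=8: active resources = [4, 4], total = 8
Peak resource demand = 15

15


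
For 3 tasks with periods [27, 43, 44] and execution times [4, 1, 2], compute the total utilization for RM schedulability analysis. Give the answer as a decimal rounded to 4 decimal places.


Compute individual utilizations (exact fractions):
  Task 1: C/T = 4/27 (approx. 0.1481)
  Task 2: C/T = 1/43 (approx. 0.0233)
  Task 3: C/T = 2/44 = 1/22 (approx. 0.0455)
Total utilization U = 4/27 + 1/43 + 1/22 = 5539/25542
Rounded to 4 decimal places: U = 0.2169
RM (Liu & Layland) bound for 3 tasks = 0.779763; compare with U = 5539/25542 (approx. 0.216859)
U <= bound, so schedulable by RM sufficient condition.

0.2169


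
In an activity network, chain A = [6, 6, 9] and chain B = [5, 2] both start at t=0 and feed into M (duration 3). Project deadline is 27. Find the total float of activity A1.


Forward pass: ES(A1) = sum of predecessors on chain A = 0
EF = ES + duration = 0 + 6 = 6
Backward pass: LF(M) = deadline = 27; LS(M) = 27 - 3 = 24
LF(A1) = LS(M) - sum(successors on chain A) = 24 - 15 = 9
LS = LF - duration = 9 - 6 = 3
Total float = LS - ES = 3 - 0 = 3

3


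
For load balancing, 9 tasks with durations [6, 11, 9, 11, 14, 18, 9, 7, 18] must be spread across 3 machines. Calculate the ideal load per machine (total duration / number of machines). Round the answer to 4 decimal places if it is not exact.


Total processing time = 6 + 11 + 9 + 11 + 14 + 18 + 9 + 7 + 18 = 103
Number of machines = 3
Ideal balanced load = 103 / 3 = 34.3333

34.3333


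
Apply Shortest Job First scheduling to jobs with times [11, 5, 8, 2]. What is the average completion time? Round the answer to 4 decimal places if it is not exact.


SJF order (ascending): [2, 5, 8, 11]
Completion times:
  Job 1: burst=2, C=2
  Job 2: burst=5, C=7
  Job 3: burst=8, C=15
  Job 4: burst=11, C=26
Average completion = 50/4 = 12.5

12.5


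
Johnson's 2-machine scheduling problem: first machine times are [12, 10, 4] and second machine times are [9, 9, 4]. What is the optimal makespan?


Apply Johnson's rule:
  Group 1 (a <= b): [(3, 4, 4)]
  Group 2 (a > b): [(1, 12, 9), (2, 10, 9)]
Optimal job order: [3, 1, 2]
Schedule:
  Job 3: M1 done at 4, M2 done at 8
  Job 1: M1 done at 16, M2 done at 25
  Job 2: M1 done at 26, M2 done at 35
Makespan = 35

35


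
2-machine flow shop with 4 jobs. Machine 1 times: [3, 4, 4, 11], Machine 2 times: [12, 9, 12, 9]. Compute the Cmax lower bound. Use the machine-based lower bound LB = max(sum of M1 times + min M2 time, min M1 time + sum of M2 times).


LB1 = sum(M1 times) + min(M2 times) = 22 + 9 = 31
LB2 = min(M1 times) + sum(M2 times) = 3 + 42 = 45
Lower bound = max(LB1, LB2) = max(31, 45) = 45

45


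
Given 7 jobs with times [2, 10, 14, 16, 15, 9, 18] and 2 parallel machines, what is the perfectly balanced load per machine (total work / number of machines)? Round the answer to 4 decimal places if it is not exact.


Total processing time = 2 + 10 + 14 + 16 + 15 + 9 + 18 = 84
Number of machines = 2
Ideal balanced load = 84 / 2 = 42.0

42.0


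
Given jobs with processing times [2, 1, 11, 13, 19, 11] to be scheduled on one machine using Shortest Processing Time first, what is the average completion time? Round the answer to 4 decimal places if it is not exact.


Sort jobs by processing time (SPT order): [1, 2, 11, 11, 13, 19]
Compute completion times sequentially:
  Job 1: processing = 1, completes at 1
  Job 2: processing = 2, completes at 3
  Job 3: processing = 11, completes at 14
  Job 4: processing = 11, completes at 25
  Job 5: processing = 13, completes at 38
  Job 6: processing = 19, completes at 57
Sum of completion times = 138
Average completion time = 138/6 = 23.0

23.0


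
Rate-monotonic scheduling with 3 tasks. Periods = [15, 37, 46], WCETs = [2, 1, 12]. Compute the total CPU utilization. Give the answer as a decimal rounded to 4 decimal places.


Compute individual utilizations (exact fractions):
  Task 1: C/T = 2/15 (approx. 0.1333)
  Task 2: C/T = 1/37 (approx. 0.027)
  Task 3: C/T = 12/46 = 6/23 (approx. 0.2609)
Total utilization U = 2/15 + 1/37 + 6/23 = 5377/12765
Rounded to 4 decimal places: U = 0.4212
RM (Liu & Layland) bound for 3 tasks = 0.779763; compare with U = 5377/12765 (approx. 0.421230)
U <= bound, so schedulable by RM sufficient condition.

0.4212


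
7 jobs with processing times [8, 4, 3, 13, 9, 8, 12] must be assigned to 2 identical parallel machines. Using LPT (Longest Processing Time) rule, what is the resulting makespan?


Sort jobs in decreasing order (LPT): [13, 12, 9, 8, 8, 4, 3]
Assign each job to the least loaded machine:
  Machine 1: jobs [13, 8, 8], load = 29
  Machine 2: jobs [12, 9, 4, 3], load = 28
Makespan = max load = 29

29


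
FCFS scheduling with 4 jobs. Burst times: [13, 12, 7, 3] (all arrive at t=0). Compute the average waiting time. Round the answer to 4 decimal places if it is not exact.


FCFS order (as given): [13, 12, 7, 3]
Waiting times:
  Job 1: wait = 0
  Job 2: wait = 13
  Job 3: wait = 25
  Job 4: wait = 32
Sum of waiting times = 70
Average waiting time = 70/4 = 17.5

17.5


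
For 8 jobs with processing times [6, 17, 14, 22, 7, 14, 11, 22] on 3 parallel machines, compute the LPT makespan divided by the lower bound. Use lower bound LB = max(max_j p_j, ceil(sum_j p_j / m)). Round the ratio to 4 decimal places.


LPT order: [22, 22, 17, 14, 14, 11, 7, 6]
Machine loads after assignment: [36, 39, 38]
LPT makespan = 39
Lower bound = max(max_job, ceil(total/3)) = max(22, 38) = 38
Ratio = 39 / 38 = 1.0263

1.0263


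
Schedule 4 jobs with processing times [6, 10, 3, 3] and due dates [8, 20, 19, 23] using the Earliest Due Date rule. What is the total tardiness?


Sort by due date (EDD order): [(6, 8), (3, 19), (10, 20), (3, 23)]
Compute completion times and tardiness:
  Job 1: p=6, d=8, C=6, tardiness=max(0,6-8)=0
  Job 2: p=3, d=19, C=9, tardiness=max(0,9-19)=0
  Job 3: p=10, d=20, C=19, tardiness=max(0,19-20)=0
  Job 4: p=3, d=23, C=22, tardiness=max(0,22-23)=0
Total tardiness = 0

0


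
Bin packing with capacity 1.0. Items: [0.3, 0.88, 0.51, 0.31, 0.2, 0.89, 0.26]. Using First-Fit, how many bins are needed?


Place items sequentially using First-Fit:
  Item 0.3 -> new Bin 1
  Item 0.88 -> new Bin 2
  Item 0.51 -> Bin 1 (now 0.81)
  Item 0.31 -> new Bin 3
  Item 0.2 -> Bin 3 (now 0.51)
  Item 0.89 -> new Bin 4
  Item 0.26 -> Bin 3 (now 0.77)
Total bins used = 4

4


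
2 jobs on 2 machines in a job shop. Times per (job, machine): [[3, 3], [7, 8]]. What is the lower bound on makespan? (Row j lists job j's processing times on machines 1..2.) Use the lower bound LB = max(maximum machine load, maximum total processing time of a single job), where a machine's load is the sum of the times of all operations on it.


Machine loads:
  Machine 1: 3 + 7 = 10
  Machine 2: 3 + 8 = 11
Max machine load = 11
Job totals:
  Job 1: 6
  Job 2: 15
Max job total = 15
Lower bound = max(11, 15) = 15

15


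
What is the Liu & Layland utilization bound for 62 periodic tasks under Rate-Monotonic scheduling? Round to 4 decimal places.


Compute 2^(1/62) = 1.0112425207
Subtract 1: 1.0112425207 - 1 = 0.0112425207
Multiply by n: 62 * 0.0112425207 = 0.6970362834
Round to 4 dp: 0.6970

0.6970
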